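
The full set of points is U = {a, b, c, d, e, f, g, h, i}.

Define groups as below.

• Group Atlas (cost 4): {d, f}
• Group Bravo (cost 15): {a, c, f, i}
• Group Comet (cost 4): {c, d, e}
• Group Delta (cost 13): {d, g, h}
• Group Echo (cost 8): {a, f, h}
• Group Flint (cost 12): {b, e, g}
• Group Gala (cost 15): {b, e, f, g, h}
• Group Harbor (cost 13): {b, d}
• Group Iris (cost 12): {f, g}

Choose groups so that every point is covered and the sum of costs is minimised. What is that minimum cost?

Atlas, Bravo, Gala together cover every point (Atlas ∪ Bravo ∪ Gala = {a, b, c, d, e, f, g, h, i}); total cost 4 + 15 + 15 = 34.
The greedy pick Comet, Echo, Flint, Bravo costs 39; no covering selection beats 34.

34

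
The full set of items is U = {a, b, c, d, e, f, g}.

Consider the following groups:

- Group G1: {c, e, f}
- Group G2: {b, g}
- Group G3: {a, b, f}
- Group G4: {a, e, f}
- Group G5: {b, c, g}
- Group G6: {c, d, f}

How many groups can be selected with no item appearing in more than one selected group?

G2, G6 are pairwise disjoint (G2={b,g}; G6={c,d,f}).
Every remaining group overlaps one of these, and no 3 of the listed groups are pairwise disjoint, so 2 is the maximum.

2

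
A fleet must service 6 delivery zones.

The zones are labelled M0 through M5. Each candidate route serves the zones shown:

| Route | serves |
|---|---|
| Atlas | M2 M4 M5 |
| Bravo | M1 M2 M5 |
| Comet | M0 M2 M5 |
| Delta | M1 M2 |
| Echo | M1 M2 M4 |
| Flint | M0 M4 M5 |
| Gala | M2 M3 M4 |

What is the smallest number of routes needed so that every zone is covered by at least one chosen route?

Bravo and Comet and Gala together: Bravo ∪ Comet ∪ Gala = {M0, M1, M2, M3, M4, M5} — every zone is covered.
Only Gala contains M3, so Gala is forced; the remaining 3 zones need at least 2 more routes (each remaining route adds at most 2) — so at least 3 routes are needed, and 3 is optimal.

3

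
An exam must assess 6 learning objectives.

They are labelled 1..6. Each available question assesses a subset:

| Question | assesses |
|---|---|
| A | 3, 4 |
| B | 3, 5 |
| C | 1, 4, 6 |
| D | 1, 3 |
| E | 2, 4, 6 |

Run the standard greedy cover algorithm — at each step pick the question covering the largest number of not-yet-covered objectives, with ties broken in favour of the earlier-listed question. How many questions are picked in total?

3

Greedy: pick C (covers 3 new) → pick B (covers 2 new) → pick E (covers 1 new). Total picks: 3.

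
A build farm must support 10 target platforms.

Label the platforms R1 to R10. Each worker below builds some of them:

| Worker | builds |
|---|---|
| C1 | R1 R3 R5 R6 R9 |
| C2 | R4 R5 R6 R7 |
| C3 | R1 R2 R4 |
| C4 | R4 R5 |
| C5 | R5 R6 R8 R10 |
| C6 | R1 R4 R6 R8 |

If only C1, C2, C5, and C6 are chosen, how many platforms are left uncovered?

1

Union of C1, C2, C5, C6 = {R1, R3, R4, R5, R6, R7, R8, R9, R10}.
Not covered: R2 — 1 platform.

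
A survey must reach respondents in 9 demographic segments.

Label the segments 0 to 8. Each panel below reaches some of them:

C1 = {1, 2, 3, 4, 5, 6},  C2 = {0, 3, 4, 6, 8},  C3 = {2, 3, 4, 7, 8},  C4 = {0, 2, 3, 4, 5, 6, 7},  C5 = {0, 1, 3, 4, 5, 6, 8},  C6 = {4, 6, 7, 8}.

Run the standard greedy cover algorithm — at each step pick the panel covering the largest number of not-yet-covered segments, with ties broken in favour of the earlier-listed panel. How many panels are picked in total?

2

Greedy: pick C4 (covers 7 new) → pick C5 (covers 2 new). Total picks: 2.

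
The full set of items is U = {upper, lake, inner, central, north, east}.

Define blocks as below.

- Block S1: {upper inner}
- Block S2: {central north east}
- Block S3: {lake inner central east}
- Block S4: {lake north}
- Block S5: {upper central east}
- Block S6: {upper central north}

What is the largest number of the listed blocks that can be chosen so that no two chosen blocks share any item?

2

S1, S4 are pairwise disjoint (S1={upper,inner}; S4={lake,north}).
Every remaining block overlaps one of these, and no 3 of the listed blocks are pairwise disjoint, so 2 is the maximum.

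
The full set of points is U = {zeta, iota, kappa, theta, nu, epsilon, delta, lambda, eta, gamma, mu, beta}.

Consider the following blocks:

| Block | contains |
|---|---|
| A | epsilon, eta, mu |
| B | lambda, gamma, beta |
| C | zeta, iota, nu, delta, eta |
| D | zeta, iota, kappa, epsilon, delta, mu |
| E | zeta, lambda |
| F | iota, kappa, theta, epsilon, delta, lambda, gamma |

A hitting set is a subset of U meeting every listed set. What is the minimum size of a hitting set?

3

The 3 points {zeta, epsilon, gamma} hit every block.
No choice of 2 points meets every block, so 3 is the minimum.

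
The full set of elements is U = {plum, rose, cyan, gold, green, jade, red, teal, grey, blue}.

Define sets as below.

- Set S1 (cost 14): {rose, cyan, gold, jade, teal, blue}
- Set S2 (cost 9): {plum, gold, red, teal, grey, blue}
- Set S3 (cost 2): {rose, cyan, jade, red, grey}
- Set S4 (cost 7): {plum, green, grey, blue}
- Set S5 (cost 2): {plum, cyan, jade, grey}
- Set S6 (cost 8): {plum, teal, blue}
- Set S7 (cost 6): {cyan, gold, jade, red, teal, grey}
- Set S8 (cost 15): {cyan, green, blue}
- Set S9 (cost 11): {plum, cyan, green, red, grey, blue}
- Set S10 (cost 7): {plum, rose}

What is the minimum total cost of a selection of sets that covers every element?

S3, S4, S7 together cover every element (S3 ∪ S4 ∪ S7 = {plum, rose, cyan, gold, green, jade, red, teal, grey, blue}); total cost 2 + 7 + 6 = 15.
The greedy pick S3, S5, S2, S4 costs 20; no covering selection beats 15.

15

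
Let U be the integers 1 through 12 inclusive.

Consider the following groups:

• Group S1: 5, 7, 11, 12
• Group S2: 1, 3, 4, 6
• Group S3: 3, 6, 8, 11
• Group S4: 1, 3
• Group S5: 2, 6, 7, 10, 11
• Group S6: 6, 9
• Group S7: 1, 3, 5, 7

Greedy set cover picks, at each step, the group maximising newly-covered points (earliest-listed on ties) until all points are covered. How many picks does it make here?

Greedy: pick S5 (covers 5 new) → pick S2 (covers 3 new) → pick S1 (covers 2 new) → pick S3 (covers 1 new) → pick S6 (covers 1 new). Total picks: 5.

5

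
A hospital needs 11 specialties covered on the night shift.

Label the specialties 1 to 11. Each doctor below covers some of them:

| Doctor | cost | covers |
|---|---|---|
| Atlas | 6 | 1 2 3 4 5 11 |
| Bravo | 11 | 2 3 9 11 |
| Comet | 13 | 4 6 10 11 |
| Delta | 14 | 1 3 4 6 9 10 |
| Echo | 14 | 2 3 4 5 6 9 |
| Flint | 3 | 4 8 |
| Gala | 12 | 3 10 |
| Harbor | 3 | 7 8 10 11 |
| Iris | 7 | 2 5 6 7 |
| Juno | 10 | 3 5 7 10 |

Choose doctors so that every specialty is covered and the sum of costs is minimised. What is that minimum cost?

Atlas, Echo, Harbor together cover every specialty (Atlas ∪ Echo ∪ Harbor = {1, 2, 3, 4, 5, 6, 7, 8, 9, 10, 11}); total cost 6 + 14 + 3 = 23.
No covering selection has total cost below 23.

23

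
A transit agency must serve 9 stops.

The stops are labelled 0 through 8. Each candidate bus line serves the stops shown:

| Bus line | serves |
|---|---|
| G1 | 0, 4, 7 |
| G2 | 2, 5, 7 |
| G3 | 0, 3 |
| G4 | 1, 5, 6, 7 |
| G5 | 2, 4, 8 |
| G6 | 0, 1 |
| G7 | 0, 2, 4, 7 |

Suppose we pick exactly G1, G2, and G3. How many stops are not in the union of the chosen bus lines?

Union of G1, G2, G3 = {0, 2, 3, 4, 5, 7}.
Not covered: 1, 6, 8 — 3 stops.

3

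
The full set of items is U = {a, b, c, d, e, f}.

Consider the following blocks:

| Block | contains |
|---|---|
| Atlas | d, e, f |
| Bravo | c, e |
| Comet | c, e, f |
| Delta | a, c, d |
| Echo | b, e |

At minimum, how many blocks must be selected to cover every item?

3

Comet, Delta, and Echo cover everything between them: the union {a, b, c, d, e, f} is all of U.
Only Delta contains a, so Delta is forced; the remaining 3 items need at least 2 more blocks (each remaining block adds at most 2) — so at least 3 blocks are needed, and 3 is optimal.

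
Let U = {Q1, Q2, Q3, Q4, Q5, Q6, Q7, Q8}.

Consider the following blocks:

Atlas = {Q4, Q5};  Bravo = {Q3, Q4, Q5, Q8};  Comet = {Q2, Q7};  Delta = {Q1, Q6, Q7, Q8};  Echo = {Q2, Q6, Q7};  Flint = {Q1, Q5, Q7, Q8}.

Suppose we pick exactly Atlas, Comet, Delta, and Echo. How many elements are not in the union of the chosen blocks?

Union of Atlas, Comet, Delta, Echo = {Q1, Q2, Q4, Q5, Q6, Q7, Q8}.
Not covered: Q3 — 1 element.

1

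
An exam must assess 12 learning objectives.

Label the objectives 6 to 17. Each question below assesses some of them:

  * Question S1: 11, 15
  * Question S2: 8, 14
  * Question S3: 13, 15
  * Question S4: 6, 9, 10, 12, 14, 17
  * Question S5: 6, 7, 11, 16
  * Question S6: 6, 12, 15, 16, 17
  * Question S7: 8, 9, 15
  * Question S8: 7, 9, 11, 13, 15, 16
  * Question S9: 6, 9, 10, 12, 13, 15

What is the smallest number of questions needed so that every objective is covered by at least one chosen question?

3

Take {S2, S4, S8}. Their union is {6, 7, 8, 9, 10, 11, 12, 13, 14, 15, 16, 17}, which is all 12 objectives.
No 2 of the 9 questions cover everything (all 36 combinations miss at least one objective), so 3 is optimal.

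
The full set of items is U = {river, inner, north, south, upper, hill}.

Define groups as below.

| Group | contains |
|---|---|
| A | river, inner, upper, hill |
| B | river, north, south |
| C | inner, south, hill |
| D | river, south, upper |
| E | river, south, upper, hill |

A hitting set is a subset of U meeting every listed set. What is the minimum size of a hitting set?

Take H = {river, inner}. Each listed group contains at least one of these, so H is a hitting set of size 2.
No single item lies in every group, so at least 2 are needed and 2 is optimal.

2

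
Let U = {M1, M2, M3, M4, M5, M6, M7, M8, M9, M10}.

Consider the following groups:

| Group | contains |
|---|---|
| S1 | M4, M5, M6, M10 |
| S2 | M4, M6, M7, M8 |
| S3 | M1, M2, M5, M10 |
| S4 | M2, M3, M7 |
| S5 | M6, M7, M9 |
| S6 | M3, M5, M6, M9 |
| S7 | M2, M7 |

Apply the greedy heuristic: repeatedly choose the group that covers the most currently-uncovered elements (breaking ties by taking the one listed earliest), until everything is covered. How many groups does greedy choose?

Greedy: pick S1 (covers 4 new) → pick S4 (covers 3 new) → pick S2 (covers 1 new) → pick S3 (covers 1 new) → pick S5 (covers 1 new). Total picks: 5.
(The true minimum cover uses only 3 groups, so greedy is not optimal here.)

5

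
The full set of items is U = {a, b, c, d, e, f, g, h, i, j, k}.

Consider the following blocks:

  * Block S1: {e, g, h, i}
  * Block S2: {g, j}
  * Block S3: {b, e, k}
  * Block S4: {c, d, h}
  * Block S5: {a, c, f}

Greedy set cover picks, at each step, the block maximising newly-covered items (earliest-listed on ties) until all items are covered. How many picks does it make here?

5

Greedy: pick S1 (covers 4 new) → pick S5 (covers 3 new) → pick S3 (covers 2 new) → pick S2 (covers 1 new) → pick S4 (covers 1 new). Total picks: 5.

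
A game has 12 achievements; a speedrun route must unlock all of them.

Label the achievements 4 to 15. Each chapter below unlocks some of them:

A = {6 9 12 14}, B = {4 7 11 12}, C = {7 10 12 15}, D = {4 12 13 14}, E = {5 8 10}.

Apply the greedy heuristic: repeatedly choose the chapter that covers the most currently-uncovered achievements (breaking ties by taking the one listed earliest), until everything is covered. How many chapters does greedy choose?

5

Greedy: pick A (covers 4 new) → pick B (covers 3 new) → pick E (covers 3 new) → pick C (covers 1 new) → pick D (covers 1 new). Total picks: 5.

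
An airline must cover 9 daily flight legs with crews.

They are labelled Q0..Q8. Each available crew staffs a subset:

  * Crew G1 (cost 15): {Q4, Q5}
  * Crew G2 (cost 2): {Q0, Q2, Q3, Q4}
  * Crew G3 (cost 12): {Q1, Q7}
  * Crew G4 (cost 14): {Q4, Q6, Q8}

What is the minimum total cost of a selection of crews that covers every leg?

43

G1, G2, G3, G4 together cover every leg (G1 ∪ G2 ∪ G3 ∪ G4 = {Q0, Q1, Q2, Q3, Q4, Q5, Q6, Q7, Q8}); total cost 15 + 2 + 12 + 14 = 43.
No covering selection has total cost below 43.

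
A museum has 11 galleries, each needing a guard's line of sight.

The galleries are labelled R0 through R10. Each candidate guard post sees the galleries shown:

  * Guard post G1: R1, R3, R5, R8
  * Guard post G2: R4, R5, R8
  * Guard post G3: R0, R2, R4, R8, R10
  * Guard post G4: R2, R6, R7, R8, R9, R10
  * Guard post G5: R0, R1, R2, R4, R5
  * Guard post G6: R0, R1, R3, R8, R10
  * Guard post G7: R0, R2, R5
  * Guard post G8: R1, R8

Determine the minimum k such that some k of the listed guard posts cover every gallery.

Take {G2, G4, G6}. Their union is {R0, R1, R2, R3, R4, R5, R6, R7, R8, R9, R10}, which is all 11 galleries.
Only G4 contains R6, so G4 is forced; the remaining 5 galleries need at least 2 more guard posts (each remaining guard post adds at most 4) — so at least 3 guard posts are needed, and 3 is optimal.

3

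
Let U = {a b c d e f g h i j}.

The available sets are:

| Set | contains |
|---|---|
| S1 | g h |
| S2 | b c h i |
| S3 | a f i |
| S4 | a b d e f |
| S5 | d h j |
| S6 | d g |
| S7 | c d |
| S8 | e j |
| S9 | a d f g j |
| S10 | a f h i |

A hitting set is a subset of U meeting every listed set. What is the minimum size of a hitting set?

The 4 elements {d, e, g, i} hit every set.
The sets S1, S3, S7, S8 are pairwise disjoint, so any hitting set needs a separate element for each — at least 4. Hence 4 is optimal.

4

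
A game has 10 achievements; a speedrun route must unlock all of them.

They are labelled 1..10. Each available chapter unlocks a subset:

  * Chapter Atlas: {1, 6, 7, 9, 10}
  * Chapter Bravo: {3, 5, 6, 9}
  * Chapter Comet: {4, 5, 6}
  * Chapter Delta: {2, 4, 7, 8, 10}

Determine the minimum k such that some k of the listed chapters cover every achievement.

Take {Atlas, Bravo, Delta}. Their union is {1, 2, 3, 4, 5, 6, 7, 8, 9, 10}, which is all 10 achievements.
Only Atlas contains 1, so Atlas is forced; the remaining 5 achievements need at least 2 more chapters (each remaining chapter adds at most 3) — so at least 3 chapters are needed, and 3 is optimal.

3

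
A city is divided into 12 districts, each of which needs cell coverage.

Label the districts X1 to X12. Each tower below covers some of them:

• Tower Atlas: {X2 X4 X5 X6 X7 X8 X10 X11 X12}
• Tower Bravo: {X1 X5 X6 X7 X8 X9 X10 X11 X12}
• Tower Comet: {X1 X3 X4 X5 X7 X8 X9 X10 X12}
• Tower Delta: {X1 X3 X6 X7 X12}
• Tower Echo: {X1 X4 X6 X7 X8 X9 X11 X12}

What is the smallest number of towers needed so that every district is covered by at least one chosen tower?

Atlas and Comet together: Atlas ∪ Comet = {X1, X2, X3, X4, X5, X6, X7, X8, X9, X10, X11, X12} — every district is covered.
No single tower has all 12 districts (the largest, Atlas, has 9), so 2 is optimal.

2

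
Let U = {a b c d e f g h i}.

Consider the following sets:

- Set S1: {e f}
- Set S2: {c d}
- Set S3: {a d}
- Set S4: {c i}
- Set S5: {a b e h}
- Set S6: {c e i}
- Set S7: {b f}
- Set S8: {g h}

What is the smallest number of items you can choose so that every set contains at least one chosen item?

4

T = {d, f, h, i} meets every set (each contains at least one member of T), and |T| = 4.
The sets S1, S3, S4, S8 are pairwise disjoint, so any hitting set needs a separate item for each — at least 4. Hence 4 is optimal.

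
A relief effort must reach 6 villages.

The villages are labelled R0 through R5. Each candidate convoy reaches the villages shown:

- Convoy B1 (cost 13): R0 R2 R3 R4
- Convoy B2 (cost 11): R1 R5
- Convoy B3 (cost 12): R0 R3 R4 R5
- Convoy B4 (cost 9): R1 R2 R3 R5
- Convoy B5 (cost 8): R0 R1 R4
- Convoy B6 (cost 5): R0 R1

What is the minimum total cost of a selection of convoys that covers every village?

B4, B5 together cover every village (B4 ∪ B5 = {R0, R1, R2, R3, R4, R5}); total cost 9 + 8 = 17.
No covering selection has total cost below 17.

17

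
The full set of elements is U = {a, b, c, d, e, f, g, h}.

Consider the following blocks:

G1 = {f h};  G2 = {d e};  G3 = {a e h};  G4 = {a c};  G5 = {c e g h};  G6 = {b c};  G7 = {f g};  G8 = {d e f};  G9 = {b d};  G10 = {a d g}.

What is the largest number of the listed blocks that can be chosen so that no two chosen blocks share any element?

G4, G7, G9 are pairwise disjoint (G4={a,c}; G7={f,g}; G9={b,d}).
Every remaining block overlaps one of these, and no 4 of the listed blocks are pairwise disjoint, so 3 is the maximum.

3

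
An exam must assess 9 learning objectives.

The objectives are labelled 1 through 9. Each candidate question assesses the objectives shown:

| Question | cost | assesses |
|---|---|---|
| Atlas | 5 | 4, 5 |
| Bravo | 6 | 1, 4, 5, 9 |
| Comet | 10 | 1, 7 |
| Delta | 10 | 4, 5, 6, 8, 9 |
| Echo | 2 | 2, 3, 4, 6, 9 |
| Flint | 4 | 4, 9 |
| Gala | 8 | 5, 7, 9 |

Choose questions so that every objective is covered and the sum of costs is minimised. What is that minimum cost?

22

Comet, Delta, Echo together cover every objective (Comet ∪ Delta ∪ Echo = {1, 2, 3, 4, 5, 6, 7, 8, 9}); total cost 10 + 10 + 2 = 22.
The greedy pick Echo, Bravo, Gala, Delta costs 26; no covering selection beats 22.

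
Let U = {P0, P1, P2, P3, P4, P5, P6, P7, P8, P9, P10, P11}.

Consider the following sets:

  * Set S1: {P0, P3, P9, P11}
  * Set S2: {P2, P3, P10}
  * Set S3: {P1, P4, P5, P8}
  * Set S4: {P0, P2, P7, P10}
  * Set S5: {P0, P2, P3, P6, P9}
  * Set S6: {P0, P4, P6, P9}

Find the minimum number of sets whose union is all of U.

4

S1 and S3 and S4 and S6 together: S1 ∪ S3 ∪ S4 ∪ S6 = {P0, P1, P2, P3, P4, P5, P6, P7, P8, P9, P10, P11} — every element is covered.
No 3 of the 6 sets cover everything (all 20 combinations miss at least one element), so 4 is optimal.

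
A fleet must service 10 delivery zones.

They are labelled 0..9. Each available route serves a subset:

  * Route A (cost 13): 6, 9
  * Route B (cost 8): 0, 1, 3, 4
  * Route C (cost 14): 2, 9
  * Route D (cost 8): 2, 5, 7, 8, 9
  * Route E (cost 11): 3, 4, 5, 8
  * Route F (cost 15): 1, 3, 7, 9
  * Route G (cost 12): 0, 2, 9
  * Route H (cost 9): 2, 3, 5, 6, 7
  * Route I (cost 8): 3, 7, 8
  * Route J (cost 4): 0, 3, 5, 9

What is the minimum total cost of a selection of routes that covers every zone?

25

B, D, H together cover every zone (B ∪ D ∪ H = {0, 1, 2, 3, 4, 5, 6, 7, 8, 9}); total cost 8 + 8 + 9 = 25.
The greedy pick J, D, B, H costs 29; no covering selection beats 25.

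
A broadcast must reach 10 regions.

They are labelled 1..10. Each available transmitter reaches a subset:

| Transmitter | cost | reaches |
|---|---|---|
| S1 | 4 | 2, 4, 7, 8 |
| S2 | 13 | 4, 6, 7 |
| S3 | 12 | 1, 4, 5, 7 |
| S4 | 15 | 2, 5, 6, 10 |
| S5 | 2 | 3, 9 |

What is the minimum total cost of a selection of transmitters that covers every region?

S1, S3, S4, S5 together cover every region (S1 ∪ S3 ∪ S4 ∪ S5 = {1, 2, 3, 4, 5, 6, 7, 8, 9, 10}); total cost 4 + 12 + 15 + 2 = 33.
No covering selection has total cost below 33.

33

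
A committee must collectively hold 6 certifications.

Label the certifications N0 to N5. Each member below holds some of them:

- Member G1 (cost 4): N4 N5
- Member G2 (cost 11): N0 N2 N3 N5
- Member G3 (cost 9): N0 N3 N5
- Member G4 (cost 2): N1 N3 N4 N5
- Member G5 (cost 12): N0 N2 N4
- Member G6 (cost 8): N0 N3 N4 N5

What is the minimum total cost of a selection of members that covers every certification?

13

G2, G4 together cover every certification (G2 ∪ G4 = {N0, N1, N2, N3, N4, N5}); total cost 11 + 2 = 13.
No covering selection has total cost below 13.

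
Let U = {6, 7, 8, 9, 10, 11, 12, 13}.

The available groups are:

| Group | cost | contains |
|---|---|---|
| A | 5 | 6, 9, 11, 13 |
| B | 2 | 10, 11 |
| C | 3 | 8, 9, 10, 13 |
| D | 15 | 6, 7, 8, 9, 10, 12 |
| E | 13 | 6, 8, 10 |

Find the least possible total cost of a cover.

A, D together cover every point (A ∪ D = {6, 7, 8, 9, 10, 11, 12, 13}); total cost 5 + 15 = 20.
The greedy pick C, B, A, D costs 25; no covering selection beats 20.

20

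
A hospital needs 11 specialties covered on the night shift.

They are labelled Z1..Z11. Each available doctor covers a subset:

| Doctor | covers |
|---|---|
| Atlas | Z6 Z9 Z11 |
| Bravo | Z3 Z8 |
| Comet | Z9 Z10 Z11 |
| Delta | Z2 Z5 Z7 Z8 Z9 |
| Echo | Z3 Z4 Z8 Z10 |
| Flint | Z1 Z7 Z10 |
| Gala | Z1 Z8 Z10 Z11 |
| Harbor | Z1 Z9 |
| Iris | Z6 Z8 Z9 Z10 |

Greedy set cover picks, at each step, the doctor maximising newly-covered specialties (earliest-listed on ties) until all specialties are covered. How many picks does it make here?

4

Greedy: pick Delta (covers 5 new) → pick Echo (covers 3 new) → pick Atlas (covers 2 new) → pick Flint (covers 1 new). Total picks: 4.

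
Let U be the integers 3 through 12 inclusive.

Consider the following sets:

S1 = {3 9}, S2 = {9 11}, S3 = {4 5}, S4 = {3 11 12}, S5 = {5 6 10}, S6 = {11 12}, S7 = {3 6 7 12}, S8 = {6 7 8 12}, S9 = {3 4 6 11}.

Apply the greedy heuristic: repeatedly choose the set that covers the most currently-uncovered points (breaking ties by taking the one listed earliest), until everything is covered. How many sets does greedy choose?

Greedy: pick S7 (covers 4 new) → pick S2 (covers 2 new) → pick S3 (covers 2 new) → pick S5 (covers 1 new) → pick S8 (covers 1 new). Total picks: 5.
(The true minimum cover uses only 4 sets, so greedy is not optimal here.)

5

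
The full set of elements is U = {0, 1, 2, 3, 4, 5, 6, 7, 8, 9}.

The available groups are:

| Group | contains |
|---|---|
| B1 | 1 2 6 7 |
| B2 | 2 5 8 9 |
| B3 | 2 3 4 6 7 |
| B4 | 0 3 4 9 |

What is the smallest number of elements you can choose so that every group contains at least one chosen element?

Take H = {2, 3}. Each listed group contains at least one of these, so H is a hitting set of size 2.
The groups B1, B4 are pairwise disjoint, so any hitting set needs a separate element for each — at least 2. Hence 2 is optimal.

2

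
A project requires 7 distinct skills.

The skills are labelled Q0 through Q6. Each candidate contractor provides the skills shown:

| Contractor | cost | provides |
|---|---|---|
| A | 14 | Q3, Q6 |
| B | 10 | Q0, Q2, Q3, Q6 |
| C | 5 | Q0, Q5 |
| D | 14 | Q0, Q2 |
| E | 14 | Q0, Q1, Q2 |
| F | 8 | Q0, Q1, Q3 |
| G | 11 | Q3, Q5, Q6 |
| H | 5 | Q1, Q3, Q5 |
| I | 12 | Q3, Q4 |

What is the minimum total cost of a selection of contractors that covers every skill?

B, H, I together cover every skill (B ∪ H ∪ I = {Q0, Q1, Q2, Q3, Q4, Q5, Q6}); total cost 10 + 5 + 12 = 27.
No covering selection has total cost below 27.

27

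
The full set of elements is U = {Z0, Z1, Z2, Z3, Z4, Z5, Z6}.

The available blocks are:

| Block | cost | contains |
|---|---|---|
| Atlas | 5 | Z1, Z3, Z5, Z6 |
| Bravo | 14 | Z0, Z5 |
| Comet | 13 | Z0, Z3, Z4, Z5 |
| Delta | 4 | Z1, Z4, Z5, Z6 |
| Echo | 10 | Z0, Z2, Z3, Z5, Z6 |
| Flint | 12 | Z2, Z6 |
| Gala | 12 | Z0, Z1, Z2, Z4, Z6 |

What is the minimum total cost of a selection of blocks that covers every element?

Delta, Echo together cover every element (Delta ∪ Echo = {Z0, Z1, Z2, Z3, Z4, Z5, Z6}); total cost 4 + 10 = 14.
No covering selection has total cost below 14.

14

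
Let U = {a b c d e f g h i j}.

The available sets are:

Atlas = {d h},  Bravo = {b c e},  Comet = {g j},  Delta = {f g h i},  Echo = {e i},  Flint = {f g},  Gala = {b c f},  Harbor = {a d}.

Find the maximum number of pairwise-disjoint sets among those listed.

Comet, Echo, Gala, Harbor are pairwise disjoint (Comet={g,j}; Echo={e,i}; Gala={b,c,f}; Harbor={a,d}).
Every remaining set overlaps one of these, and no 5 of the listed sets are pairwise disjoint, so 4 is the maximum.

4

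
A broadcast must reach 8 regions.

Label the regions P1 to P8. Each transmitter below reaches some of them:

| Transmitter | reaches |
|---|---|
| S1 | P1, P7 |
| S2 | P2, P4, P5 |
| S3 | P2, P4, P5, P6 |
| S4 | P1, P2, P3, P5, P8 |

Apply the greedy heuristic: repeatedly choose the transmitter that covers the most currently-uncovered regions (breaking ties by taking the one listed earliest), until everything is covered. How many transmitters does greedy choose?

Greedy: pick S4 (covers 5 new) → pick S3 (covers 2 new) → pick S1 (covers 1 new). Total picks: 3.

3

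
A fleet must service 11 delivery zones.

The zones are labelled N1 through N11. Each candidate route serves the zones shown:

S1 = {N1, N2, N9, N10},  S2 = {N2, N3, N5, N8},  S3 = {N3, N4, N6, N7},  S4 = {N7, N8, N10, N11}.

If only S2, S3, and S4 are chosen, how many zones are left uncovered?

2

Union of S2, S3, S4 = {N2, N3, N4, N5, N6, N7, N8, N10, N11}.
Not covered: N1, N9 — 2 zones.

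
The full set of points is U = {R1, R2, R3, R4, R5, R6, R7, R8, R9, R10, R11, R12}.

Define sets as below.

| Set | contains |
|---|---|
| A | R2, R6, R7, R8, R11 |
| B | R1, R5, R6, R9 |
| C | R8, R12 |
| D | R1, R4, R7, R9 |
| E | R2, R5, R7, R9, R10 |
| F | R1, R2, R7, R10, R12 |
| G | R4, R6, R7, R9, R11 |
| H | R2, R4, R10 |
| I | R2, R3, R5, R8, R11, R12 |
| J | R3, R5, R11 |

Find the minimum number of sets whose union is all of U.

3

F, G, and I cover everything between them: the union {R1, R2, R3, R4, R5, R6, R7, R8, R9, R10, R11, R12} is all of U.
No 2 of the 10 sets cover everything (all 45 combinations miss at least one point), so 3 is optimal.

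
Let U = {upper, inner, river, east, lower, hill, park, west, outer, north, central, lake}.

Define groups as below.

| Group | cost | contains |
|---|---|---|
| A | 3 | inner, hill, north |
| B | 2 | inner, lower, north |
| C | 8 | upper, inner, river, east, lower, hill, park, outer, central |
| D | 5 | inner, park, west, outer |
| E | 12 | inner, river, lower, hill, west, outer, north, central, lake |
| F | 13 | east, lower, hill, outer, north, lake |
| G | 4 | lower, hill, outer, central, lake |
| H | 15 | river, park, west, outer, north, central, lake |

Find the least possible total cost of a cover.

B, C, D, G together cover every item (B ∪ C ∪ D ∪ G = {upper, inner, river, east, lower, hill, park, west, outer, north, central, lake}); total cost 2 + 8 + 5 + 4 = 19.
No covering selection has total cost below 19.

19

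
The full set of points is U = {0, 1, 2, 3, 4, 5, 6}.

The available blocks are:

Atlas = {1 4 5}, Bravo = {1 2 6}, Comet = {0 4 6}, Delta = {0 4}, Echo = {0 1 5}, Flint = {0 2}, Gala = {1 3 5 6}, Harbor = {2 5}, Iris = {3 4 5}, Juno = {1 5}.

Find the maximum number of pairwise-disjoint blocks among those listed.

Comet, Harbor are pairwise disjoint (Comet={0,4,6}; Harbor={2,5}).
Every remaining block overlaps one of these, and no 3 of the listed blocks are pairwise disjoint, so 2 is the maximum.

2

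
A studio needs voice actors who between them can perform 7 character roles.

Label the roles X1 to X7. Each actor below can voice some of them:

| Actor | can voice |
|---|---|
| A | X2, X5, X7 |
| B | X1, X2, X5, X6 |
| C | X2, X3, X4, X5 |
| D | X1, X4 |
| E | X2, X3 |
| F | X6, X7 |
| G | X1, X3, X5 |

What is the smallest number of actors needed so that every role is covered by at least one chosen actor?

Take {A, B, C}. Their union is {X1, X2, X3, X4, X5, X6, X7}, which is all 7 roles.
No 2 of the 7 actors cover everything (all 21 combinations miss at least one role), so 3 is optimal.

3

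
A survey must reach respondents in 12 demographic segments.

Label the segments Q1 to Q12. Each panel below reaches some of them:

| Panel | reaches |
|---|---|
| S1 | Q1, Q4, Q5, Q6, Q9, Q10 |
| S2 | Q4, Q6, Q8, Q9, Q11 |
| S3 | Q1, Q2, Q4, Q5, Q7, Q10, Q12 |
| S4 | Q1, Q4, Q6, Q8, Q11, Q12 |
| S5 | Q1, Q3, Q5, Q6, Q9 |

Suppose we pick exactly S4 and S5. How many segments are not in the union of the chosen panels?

Union of S4, S5 = {Q1, Q3, Q4, Q5, Q6, Q8, Q9, Q11, Q12}.
Not covered: Q2, Q7, Q10 — 3 segments.

3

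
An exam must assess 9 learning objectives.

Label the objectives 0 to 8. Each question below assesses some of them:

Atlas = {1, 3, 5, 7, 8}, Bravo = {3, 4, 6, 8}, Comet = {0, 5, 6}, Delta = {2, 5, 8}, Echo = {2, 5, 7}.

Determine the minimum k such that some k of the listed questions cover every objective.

4

Atlas and Bravo and Comet and Echo together: Atlas ∪ Bravo ∪ Comet ∪ Echo = {0, 1, 2, 3, 4, 5, 6, 7, 8} — every objective is covered.
No 3 of the 5 questions cover everything (all 10 combinations miss at least one objective), so 4 is optimal.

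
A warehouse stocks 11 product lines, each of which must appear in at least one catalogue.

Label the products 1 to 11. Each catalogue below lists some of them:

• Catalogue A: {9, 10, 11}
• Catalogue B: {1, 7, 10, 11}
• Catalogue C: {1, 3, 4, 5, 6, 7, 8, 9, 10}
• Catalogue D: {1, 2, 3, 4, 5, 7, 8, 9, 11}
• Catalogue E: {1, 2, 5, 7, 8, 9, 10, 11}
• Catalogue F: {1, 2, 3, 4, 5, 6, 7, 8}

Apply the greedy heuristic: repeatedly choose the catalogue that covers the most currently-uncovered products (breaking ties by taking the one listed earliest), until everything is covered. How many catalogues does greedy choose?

Greedy: pick C (covers 9 new) → pick D (covers 2 new). Total picks: 2.

2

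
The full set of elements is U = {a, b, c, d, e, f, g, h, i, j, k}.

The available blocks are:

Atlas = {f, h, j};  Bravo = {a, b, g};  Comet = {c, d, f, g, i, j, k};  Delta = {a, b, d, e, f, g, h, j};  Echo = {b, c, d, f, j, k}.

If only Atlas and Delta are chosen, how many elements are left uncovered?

Union of Atlas, Delta = {a, b, d, e, f, g, h, j}.
Not covered: c, i, k — 3 elements.

3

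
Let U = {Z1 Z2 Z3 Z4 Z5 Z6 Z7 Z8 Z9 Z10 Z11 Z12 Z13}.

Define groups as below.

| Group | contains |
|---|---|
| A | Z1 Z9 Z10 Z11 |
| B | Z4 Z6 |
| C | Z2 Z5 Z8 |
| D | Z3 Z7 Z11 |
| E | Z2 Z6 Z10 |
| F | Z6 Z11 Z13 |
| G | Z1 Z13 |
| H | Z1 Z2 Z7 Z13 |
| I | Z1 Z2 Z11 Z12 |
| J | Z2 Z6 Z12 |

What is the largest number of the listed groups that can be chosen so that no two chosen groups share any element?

4

B, C, D, G are pairwise disjoint (B={Z4,Z6}; C={Z2,Z5,Z8}; D={Z3,Z7,Z11}; G={Z1,Z13}).
Every remaining group overlaps one of these, and no 5 of the listed groups are pairwise disjoint, so 4 is the maximum.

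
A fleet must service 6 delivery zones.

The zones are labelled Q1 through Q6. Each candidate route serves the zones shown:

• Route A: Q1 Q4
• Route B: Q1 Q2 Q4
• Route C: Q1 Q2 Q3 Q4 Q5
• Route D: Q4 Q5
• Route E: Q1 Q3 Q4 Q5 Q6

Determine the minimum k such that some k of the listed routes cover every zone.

2

Take {C, E}. Their union is {Q1, Q2, Q3, Q4, Q5, Q6}, which is all 6 zones.
No single route has all 6 zones (the largest, C, has 5), so 2 is optimal.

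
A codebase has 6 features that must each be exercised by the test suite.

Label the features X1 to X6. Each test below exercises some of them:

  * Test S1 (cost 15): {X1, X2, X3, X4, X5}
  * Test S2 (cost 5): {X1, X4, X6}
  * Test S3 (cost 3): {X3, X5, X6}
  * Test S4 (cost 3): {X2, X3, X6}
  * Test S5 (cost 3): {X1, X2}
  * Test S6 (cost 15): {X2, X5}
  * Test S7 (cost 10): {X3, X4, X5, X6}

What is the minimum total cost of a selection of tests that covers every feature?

11

S2, S3, S4 together cover every feature (S2 ∪ S3 ∪ S4 = {X1, X2, X3, X4, X5, X6}); total cost 5 + 3 + 3 = 11.
No covering selection has total cost below 11.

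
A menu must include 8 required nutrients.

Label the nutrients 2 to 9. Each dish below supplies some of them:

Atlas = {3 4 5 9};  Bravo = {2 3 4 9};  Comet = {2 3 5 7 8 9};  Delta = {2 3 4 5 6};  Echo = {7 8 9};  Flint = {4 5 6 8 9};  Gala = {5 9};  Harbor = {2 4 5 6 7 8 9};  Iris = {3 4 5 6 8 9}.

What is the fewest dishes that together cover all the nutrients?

2

Comet and Delta together: Comet ∪ Delta = {2, 3, 4, 5, 6, 7, 8, 9} — every nutrient is covered.
No single dish has all 8 nutrients (the largest, Harbor, has 7), so 2 is optimal.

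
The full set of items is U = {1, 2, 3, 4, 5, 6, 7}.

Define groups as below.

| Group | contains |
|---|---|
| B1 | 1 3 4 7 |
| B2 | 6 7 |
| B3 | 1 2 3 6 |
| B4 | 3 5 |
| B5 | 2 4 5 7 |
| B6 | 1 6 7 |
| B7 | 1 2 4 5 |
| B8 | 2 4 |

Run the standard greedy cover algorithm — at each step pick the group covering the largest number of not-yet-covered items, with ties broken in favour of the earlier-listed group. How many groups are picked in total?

Greedy: pick B1 (covers 4 new) → pick B3 (covers 2 new) → pick B4 (covers 1 new). Total picks: 3.
(The true minimum cover uses only 2 groups, so greedy is not optimal here.)

3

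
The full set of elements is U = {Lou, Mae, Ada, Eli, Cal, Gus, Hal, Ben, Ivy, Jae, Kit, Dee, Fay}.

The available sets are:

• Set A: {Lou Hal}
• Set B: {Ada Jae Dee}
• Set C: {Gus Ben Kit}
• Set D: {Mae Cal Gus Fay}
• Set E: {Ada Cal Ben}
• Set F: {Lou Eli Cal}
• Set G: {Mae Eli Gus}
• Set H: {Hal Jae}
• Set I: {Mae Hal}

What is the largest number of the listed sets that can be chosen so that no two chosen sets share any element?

B, C, F, I are pairwise disjoint (B={Ada,Jae,Dee}; C={Gus,Ben,Kit}; F={Lou,Eli,Cal}; I={Mae,Hal}).
Every remaining set overlaps one of these, and no 5 of the listed sets are pairwise disjoint, so 4 is the maximum.

4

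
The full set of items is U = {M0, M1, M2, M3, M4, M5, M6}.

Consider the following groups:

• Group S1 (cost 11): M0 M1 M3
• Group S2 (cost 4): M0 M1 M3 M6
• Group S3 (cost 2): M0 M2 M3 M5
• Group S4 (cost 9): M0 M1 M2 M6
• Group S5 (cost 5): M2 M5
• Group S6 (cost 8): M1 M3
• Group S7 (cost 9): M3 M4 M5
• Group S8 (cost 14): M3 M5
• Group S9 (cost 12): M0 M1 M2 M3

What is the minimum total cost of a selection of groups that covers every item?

S2, S3, S7 together cover every item (S2 ∪ S3 ∪ S7 = {M0, M1, M2, M3, M4, M5, M6}); total cost 4 + 2 + 9 = 15.
No covering selection has total cost below 15.

15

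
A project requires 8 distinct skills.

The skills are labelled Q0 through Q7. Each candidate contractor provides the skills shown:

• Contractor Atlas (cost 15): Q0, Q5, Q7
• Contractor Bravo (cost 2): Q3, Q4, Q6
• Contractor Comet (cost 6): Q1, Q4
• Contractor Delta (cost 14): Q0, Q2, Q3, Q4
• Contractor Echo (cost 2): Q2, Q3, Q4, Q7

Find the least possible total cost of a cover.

25

Atlas, Bravo, Comet, Echo together cover every skill (Atlas ∪ Bravo ∪ Comet ∪ Echo = {Q0, Q1, Q2, Q3, Q4, Q5, Q6, Q7}); total cost 15 + 2 + 6 + 2 = 25.
No covering selection has total cost below 25.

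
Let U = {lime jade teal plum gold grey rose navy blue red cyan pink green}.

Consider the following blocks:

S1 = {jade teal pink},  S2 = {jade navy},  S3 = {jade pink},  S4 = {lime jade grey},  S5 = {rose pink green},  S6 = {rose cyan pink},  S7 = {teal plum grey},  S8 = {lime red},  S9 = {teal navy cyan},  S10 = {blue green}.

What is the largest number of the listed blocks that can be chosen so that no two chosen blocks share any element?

S2, S6, S7, S8, S10 are pairwise disjoint (S2={jade,navy}; S6={rose,cyan,pink}; S7={teal,plum,grey}; S8={lime,red}; S10={blue,green}).
Every remaining block overlaps one of these, and no 6 of the listed blocks are pairwise disjoint, so 5 is the maximum.

5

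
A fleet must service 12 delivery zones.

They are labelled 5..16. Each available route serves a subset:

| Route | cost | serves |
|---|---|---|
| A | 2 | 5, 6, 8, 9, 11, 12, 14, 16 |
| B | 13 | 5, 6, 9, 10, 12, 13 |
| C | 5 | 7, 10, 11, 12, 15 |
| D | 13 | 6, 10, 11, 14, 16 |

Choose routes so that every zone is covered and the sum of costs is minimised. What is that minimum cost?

A, B, C together cover every zone (A ∪ B ∪ C = {5, 6, 7, 8, 9, 10, 11, 12, 13, 14, 15, 16}); total cost 2 + 13 + 5 = 20.
No covering selection has total cost below 20.

20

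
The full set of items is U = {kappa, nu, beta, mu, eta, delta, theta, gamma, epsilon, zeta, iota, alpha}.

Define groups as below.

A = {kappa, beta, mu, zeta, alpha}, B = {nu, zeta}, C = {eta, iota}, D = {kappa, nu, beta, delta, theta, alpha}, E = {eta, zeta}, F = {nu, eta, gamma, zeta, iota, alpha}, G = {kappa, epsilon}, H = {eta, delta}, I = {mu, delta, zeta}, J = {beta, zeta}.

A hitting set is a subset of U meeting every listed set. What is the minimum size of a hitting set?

3

The 3 items {kappa, eta, zeta} hit every group.
The groups B, C, G are pairwise disjoint, so any hitting set needs a separate item for each — at least 3. Hence 3 is optimal.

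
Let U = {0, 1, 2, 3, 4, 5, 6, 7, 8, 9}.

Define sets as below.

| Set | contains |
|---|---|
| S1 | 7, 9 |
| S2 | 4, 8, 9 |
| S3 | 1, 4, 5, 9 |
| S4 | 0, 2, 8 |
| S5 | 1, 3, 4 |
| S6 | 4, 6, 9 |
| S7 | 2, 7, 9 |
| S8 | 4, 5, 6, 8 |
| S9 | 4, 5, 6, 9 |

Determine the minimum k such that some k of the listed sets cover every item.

Take {S1, S4, S5, S8}. Their union is {0, 1, 2, 3, 4, 5, 6, 7, 8, 9}, which is all 10 items.
Only S5 contains 3, so S5 is forced; the remaining 7 items need at least 3 more sets (each remaining set adds at most 3) — so at least 4 sets are needed, and 4 is optimal.

4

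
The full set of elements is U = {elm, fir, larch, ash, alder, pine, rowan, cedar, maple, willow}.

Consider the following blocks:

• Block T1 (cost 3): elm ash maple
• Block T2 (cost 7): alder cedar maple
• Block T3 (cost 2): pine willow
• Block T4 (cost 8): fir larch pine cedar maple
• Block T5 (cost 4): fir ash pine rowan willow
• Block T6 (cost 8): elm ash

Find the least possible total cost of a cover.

T1, T2, T4, T5 together cover every element (T1 ∪ T2 ∪ T4 ∪ T5 = {elm, fir, larch, ash, alder, pine, rowan, cedar, maple, willow}); total cost 3 + 7 + 8 + 4 = 22.
No covering selection has total cost below 22.

22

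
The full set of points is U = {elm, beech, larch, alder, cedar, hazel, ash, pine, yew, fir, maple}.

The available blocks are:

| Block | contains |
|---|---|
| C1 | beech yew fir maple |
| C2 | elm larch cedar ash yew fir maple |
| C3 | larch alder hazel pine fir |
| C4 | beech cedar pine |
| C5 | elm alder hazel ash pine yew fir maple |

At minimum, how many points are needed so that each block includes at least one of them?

2

Take H = {pine, yew}. Each listed block contains at least one of these, so H is a hitting set of size 2.
No single point lies in every block, so at least 2 are needed and 2 is optimal.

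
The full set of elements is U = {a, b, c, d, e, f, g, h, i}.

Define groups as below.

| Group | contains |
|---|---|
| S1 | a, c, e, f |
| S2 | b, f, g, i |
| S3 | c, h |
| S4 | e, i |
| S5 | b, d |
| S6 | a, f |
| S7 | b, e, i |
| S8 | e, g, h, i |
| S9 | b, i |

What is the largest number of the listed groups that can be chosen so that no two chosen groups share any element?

4

S3, S4, S5, S6 are pairwise disjoint (S3={c,h}; S4={e,i}; S5={b,d}; S6={a,f}).
Every remaining group overlaps one of these, and no 5 of the listed groups are pairwise disjoint, so 4 is the maximum.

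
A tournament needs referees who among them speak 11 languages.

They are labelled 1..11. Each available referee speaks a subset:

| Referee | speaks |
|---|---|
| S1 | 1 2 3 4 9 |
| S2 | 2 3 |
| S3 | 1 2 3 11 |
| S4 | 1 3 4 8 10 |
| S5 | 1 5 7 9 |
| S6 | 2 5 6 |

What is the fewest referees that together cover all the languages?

Take {S3, S4, S5, S6}. Their union is {1, 2, 3, 4, 5, 6, 7, 8, 9, 10, 11}, which is all 11 languages.
Only S3 contains 11, so S3 is forced; the remaining 7 languages need at least 3 more referees (each remaining referee adds at most 3) — so at least 4 referees are needed, and 4 is optimal.

4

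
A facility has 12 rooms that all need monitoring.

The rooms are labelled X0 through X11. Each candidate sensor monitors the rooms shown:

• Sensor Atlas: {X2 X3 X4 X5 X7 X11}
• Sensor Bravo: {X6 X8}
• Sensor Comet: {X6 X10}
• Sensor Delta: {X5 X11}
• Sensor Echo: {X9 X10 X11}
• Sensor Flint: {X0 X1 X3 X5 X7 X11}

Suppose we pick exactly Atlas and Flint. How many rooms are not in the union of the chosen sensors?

4

Union of Atlas, Flint = {X0, X1, X2, X3, X4, X5, X7, X11}.
Not covered: X6, X8, X9, X10 — 4 rooms.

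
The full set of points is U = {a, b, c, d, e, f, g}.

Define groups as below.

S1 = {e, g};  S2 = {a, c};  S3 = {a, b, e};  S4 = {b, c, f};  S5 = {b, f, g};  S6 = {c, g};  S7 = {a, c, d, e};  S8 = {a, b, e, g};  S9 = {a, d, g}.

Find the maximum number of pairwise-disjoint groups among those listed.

S4, S9 are pairwise disjoint (S4={b,c,f}; S9={a,d,g}).
Every remaining group overlaps one of these, and no 3 of the listed groups are pairwise disjoint, so 2 is the maximum.

2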